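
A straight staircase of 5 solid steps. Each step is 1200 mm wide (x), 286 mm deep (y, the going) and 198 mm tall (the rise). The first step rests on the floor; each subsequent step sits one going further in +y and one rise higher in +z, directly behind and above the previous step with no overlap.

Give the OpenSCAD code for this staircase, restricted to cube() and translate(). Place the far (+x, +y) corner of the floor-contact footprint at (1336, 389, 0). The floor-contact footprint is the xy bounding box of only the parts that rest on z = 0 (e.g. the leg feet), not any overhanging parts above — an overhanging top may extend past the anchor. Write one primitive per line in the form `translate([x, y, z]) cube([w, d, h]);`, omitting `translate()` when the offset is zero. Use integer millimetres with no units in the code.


translate([136, 103, 0]) cube([1200, 286, 198]);
translate([136, 389, 198]) cube([1200, 286, 198]);
translate([136, 675, 396]) cube([1200, 286, 198]);
translate([136, 961, 594]) cube([1200, 286, 198]);
translate([136, 1247, 792]) cube([1200, 286, 198]);


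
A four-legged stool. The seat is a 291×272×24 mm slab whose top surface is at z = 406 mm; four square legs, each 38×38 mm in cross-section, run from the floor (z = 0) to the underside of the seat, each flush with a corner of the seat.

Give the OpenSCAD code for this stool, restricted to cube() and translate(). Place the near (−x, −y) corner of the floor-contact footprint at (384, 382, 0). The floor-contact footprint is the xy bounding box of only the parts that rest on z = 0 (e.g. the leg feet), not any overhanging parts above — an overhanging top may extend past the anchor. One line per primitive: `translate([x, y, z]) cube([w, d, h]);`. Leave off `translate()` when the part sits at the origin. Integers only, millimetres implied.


// leg_h = 406 - 24 = 382
translate([384, 382, 382]) cube([291, 272, 24]);
translate([384, 382, 0]) cube([38, 38, 382]);
translate([637, 382, 0]) cube([38, 38, 382]);
translate([384, 616, 0]) cube([38, 38, 382]);
translate([637, 616, 0]) cube([38, 38, 382]);


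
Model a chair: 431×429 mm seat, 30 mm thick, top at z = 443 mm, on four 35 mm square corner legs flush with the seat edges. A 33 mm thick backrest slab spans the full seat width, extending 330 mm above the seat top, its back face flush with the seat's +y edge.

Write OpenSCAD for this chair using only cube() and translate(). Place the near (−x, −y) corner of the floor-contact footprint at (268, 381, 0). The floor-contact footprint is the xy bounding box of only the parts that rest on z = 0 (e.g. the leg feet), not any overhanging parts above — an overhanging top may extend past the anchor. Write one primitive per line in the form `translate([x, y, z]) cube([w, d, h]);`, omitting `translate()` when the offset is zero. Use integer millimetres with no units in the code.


translate([268, 381, 413]) cube([431, 429, 30]);
translate([268, 381, 0]) cube([35, 35, 413]);
translate([664, 381, 0]) cube([35, 35, 413]);
translate([268, 775, 0]) cube([35, 35, 413]);
translate([664, 775, 0]) cube([35, 35, 413]);
translate([268, 777, 443]) cube([431, 33, 330]);


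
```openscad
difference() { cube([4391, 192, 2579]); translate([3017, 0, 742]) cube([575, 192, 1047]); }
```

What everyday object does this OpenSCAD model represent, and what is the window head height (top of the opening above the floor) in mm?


A wall with a window opening. The window head height is 1789 mm.

A wall with a rectangular opening subtracted — a window. Sill at z = 742, opening 1047 mm tall, so the head is at 742 + 1047 = 1789 mm.


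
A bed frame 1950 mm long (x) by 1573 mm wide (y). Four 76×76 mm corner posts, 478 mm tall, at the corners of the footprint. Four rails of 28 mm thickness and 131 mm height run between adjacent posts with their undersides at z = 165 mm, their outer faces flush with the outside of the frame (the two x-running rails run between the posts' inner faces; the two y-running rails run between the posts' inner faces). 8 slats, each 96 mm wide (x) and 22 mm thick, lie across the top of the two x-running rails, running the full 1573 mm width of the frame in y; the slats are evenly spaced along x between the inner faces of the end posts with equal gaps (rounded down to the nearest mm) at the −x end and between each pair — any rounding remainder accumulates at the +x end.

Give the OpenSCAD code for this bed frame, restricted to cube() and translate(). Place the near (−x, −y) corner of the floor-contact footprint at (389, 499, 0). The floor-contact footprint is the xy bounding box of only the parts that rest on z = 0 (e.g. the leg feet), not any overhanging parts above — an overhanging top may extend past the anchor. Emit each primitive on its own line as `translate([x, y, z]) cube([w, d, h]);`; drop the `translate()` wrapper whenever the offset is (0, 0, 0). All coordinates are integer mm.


translate([389, 499, 0]) cube([76, 76, 478]);
translate([389, 1996, 0]) cube([76, 76, 478]);
translate([2263, 499, 0]) cube([76, 76, 478]);
translate([2263, 1996, 0]) cube([76, 76, 478]);
translate([465, 499, 165]) cube([1798, 28, 131]);
translate([465, 2044, 165]) cube([1798, 28, 131]);
translate([389, 575, 165]) cube([28, 1421, 131]);
translate([2311, 575, 165]) cube([28, 1421, 131]);
translate([579, 499, 296]) cube([96, 1573, 22]);
translate([789, 499, 296]) cube([96, 1573, 22]);
translate([999, 499, 296]) cube([96, 1573, 22]);
translate([1209, 499, 296]) cube([96, 1573, 22]);
translate([1419, 499, 296]) cube([96, 1573, 22]);
translate([1629, 499, 296]) cube([96, 1573, 22]);
translate([1839, 499, 296]) cube([96, 1573, 22]);
translate([2049, 499, 296]) cube([96, 1573, 22]);


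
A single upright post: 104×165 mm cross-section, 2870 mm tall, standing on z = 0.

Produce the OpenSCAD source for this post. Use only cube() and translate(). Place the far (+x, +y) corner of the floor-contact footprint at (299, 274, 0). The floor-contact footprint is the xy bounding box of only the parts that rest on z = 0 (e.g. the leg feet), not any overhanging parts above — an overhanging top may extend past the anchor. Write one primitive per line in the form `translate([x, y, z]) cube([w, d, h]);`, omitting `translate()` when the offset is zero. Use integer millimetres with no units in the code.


translate([195, 109, 0]) cube([104, 165, 2870]);


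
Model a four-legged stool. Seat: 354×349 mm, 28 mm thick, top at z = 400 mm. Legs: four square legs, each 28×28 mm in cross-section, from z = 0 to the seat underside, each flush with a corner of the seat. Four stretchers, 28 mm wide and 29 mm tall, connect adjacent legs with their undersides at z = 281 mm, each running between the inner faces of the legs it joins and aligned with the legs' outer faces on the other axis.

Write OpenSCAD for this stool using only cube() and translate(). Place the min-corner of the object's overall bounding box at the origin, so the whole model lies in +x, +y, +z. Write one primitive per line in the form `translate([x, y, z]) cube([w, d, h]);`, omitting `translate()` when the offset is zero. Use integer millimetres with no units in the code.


translate([0, 0, 372]) cube([354, 349, 28]);
cube([28, 28, 372]);
translate([326, 0, 0]) cube([28, 28, 372]);
translate([0, 321, 0]) cube([28, 28, 372]);
translate([326, 321, 0]) cube([28, 28, 372]);
translate([28, 0, 281]) cube([298, 28, 29]);
translate([28, 321, 281]) cube([298, 28, 29]);
translate([0, 28, 281]) cube([28, 293, 29]);
translate([326, 28, 281]) cube([28, 293, 29]);


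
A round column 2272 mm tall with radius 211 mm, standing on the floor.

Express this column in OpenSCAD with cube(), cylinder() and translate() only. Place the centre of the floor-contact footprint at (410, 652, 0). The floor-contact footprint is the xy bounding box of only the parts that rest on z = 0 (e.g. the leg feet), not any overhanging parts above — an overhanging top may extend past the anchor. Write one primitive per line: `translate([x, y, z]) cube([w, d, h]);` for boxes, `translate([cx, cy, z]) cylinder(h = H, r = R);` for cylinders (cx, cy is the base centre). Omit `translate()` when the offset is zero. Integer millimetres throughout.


translate([410, 652, 0]) cylinder(h = 2272, r = 211);


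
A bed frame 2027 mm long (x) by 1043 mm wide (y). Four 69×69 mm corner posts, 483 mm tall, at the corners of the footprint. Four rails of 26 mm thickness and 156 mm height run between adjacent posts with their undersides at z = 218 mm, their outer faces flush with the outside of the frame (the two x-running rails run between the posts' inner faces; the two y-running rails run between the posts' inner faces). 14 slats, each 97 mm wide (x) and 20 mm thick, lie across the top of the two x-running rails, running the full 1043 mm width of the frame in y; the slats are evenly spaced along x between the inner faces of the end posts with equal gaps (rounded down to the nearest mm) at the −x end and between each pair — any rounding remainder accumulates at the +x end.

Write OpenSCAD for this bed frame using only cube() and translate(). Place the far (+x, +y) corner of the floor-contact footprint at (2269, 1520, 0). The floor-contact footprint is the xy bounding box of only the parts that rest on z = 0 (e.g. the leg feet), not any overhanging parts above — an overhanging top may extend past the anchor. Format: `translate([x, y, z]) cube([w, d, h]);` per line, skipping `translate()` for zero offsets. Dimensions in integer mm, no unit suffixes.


translate([242, 477, 0]) cube([69, 69, 483]);
translate([242, 1451, 0]) cube([69, 69, 483]);
translate([2200, 477, 0]) cube([69, 69, 483]);
translate([2200, 1451, 0]) cube([69, 69, 483]);
translate([311, 477, 218]) cube([1889, 26, 156]);
translate([311, 1494, 218]) cube([1889, 26, 156]);
translate([242, 546, 218]) cube([26, 905, 156]);
translate([2243, 546, 218]) cube([26, 905, 156]);
translate([346, 477, 374]) cube([97, 1043, 20]);
translate([478, 477, 374]) cube([97, 1043, 20]);
translate([610, 477, 374]) cube([97, 1043, 20]);
translate([742, 477, 374]) cube([97, 1043, 20]);
translate([874, 477, 374]) cube([97, 1043, 20]);
translate([1006, 477, 374]) cube([97, 1043, 20]);
translate([1138, 477, 374]) cube([97, 1043, 20]);
translate([1270, 477, 374]) cube([97, 1043, 20]);
translate([1402, 477, 374]) cube([97, 1043, 20]);
translate([1534, 477, 374]) cube([97, 1043, 20]);
translate([1666, 477, 374]) cube([97, 1043, 20]);
translate([1798, 477, 374]) cube([97, 1043, 20]);
translate([1930, 477, 374]) cube([97, 1043, 20]);
translate([2062, 477, 374]) cube([97, 1043, 20]);


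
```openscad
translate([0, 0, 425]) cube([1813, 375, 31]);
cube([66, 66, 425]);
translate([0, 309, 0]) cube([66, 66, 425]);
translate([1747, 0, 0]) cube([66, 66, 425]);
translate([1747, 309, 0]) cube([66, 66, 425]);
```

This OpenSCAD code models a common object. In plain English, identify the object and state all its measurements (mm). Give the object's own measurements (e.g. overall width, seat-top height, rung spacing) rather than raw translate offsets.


A bench: a 1813×375 mm seat slab, 31 mm thick, top at z = 456 mm, on four 66×66 mm square legs flush with the seat corners and standing on z = 0.


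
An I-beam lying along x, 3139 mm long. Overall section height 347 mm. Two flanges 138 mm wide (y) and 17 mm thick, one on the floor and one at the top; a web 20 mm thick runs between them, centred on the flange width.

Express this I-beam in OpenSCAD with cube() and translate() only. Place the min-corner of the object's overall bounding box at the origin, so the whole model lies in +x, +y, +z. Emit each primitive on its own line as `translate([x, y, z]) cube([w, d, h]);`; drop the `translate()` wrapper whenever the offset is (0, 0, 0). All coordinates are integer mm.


cube([3139, 138, 17]);
translate([0, 59, 17]) cube([3139, 20, 313]);
translate([0, 0, 330]) cube([3139, 138, 17]);


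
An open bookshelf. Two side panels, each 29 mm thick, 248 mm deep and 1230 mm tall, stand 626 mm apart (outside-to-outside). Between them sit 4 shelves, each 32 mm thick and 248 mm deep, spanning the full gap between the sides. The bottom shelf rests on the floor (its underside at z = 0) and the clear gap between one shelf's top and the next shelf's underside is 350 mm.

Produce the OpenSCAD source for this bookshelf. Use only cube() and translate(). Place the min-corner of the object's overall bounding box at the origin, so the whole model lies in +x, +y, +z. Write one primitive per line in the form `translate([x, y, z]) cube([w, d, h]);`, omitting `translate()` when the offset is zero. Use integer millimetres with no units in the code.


cube([29, 248, 1230]);
translate([597, 0, 0]) cube([29, 248, 1230]);
translate([29, 0, 0]) cube([568, 248, 32]);
translate([29, 0, 382]) cube([568, 248, 32]);
translate([29, 0, 764]) cube([568, 248, 32]);
translate([29, 0, 1146]) cube([568, 248, 32]);


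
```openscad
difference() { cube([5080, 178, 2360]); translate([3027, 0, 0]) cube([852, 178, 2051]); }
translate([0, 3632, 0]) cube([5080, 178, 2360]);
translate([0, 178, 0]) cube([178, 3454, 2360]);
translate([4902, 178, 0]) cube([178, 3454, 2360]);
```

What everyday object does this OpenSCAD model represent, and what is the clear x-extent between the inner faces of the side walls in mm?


A single room. The interior width is 4724 mm.

Four walls enclosing a rectangle with a door in the front wall — a room. Outside width 5080 minus two 178 mm walls gives 4724 mm.


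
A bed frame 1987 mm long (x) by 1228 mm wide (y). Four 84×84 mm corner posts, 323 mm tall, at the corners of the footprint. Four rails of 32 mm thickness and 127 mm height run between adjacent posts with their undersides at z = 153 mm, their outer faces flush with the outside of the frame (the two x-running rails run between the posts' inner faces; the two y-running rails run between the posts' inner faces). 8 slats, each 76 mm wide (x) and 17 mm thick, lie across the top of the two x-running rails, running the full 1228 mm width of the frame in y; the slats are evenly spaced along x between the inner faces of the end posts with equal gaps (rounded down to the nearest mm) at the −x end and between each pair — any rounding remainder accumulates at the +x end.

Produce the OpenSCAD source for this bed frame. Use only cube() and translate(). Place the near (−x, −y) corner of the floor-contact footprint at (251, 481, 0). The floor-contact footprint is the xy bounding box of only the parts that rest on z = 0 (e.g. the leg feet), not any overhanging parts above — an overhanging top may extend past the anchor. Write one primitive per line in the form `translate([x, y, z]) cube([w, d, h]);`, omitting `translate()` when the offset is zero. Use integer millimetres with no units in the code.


translate([251, 481, 0]) cube([84, 84, 323]);
translate([251, 1625, 0]) cube([84, 84, 323]);
translate([2154, 481, 0]) cube([84, 84, 323]);
translate([2154, 1625, 0]) cube([84, 84, 323]);
translate([335, 481, 153]) cube([1819, 32, 127]);
translate([335, 1677, 153]) cube([1819, 32, 127]);
translate([251, 565, 153]) cube([32, 1060, 127]);
translate([2206, 565, 153]) cube([32, 1060, 127]);
translate([469, 481, 280]) cube([76, 1228, 17]);
translate([679, 481, 280]) cube([76, 1228, 17]);
translate([889, 481, 280]) cube([76, 1228, 17]);
translate([1099, 481, 280]) cube([76, 1228, 17]);
translate([1309, 481, 280]) cube([76, 1228, 17]);
translate([1519, 481, 280]) cube([76, 1228, 17]);
translate([1729, 481, 280]) cube([76, 1228, 17]);
translate([1939, 481, 280]) cube([76, 1228, 17]);


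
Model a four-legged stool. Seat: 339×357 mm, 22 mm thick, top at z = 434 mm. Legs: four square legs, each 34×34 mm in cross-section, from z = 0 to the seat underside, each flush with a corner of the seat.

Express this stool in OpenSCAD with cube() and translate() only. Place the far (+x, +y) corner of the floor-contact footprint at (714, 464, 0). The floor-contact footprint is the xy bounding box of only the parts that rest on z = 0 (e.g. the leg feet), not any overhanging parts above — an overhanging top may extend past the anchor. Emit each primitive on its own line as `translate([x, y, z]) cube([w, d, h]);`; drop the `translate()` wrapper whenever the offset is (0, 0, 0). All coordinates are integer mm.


translate([375, 107, 412]) cube([339, 357, 22]);
translate([375, 107, 0]) cube([34, 34, 412]);
translate([680, 107, 0]) cube([34, 34, 412]);
translate([375, 430, 0]) cube([34, 34, 412]);
translate([680, 430, 0]) cube([34, 34, 412]);


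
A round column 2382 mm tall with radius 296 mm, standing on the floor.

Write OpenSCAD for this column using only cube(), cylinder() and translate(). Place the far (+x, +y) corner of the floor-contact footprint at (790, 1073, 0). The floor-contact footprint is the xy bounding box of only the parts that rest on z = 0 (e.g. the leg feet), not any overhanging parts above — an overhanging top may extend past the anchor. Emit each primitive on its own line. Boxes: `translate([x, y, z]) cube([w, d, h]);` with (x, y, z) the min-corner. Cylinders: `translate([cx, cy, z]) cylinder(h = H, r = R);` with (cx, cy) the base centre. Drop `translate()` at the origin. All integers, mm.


translate([494, 777, 0]) cylinder(h = 2382, r = 296);


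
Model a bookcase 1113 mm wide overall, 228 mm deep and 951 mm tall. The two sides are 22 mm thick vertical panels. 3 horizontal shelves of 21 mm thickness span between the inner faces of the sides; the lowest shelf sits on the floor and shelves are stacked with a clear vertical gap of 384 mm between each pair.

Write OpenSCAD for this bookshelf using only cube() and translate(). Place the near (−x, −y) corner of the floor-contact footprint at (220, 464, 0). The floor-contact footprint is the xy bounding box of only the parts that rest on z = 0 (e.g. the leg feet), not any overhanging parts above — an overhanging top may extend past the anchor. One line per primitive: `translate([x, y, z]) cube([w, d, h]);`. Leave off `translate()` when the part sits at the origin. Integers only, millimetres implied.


translate([220, 464, 0]) cube([22, 228, 951]);
translate([1311, 464, 0]) cube([22, 228, 951]);
translate([242, 464, 0]) cube([1069, 228, 21]);
translate([242, 464, 405]) cube([1069, 228, 21]);
translate([242, 464, 810]) cube([1069, 228, 21]);


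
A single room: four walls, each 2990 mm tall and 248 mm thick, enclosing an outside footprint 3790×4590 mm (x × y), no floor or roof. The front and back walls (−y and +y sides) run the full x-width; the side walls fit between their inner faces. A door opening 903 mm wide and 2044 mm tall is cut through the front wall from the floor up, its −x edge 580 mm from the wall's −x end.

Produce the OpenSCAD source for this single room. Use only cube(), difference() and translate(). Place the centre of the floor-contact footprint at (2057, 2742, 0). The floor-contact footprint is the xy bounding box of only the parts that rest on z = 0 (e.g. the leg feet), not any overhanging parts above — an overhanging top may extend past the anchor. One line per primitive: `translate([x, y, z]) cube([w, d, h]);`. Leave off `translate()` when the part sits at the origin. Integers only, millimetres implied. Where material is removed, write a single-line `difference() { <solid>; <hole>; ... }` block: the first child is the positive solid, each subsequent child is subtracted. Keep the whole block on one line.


difference() { translate([162, 447, 0]) cube([3790, 248, 2990]); translate([742, 447, 0]) cube([903, 248, 2044]); }
translate([162, 4789, 0]) cube([3790, 248, 2990]);
translate([162, 695, 0]) cube([248, 4094, 2990]);
translate([3704, 695, 0]) cube([248, 4094, 2990]);


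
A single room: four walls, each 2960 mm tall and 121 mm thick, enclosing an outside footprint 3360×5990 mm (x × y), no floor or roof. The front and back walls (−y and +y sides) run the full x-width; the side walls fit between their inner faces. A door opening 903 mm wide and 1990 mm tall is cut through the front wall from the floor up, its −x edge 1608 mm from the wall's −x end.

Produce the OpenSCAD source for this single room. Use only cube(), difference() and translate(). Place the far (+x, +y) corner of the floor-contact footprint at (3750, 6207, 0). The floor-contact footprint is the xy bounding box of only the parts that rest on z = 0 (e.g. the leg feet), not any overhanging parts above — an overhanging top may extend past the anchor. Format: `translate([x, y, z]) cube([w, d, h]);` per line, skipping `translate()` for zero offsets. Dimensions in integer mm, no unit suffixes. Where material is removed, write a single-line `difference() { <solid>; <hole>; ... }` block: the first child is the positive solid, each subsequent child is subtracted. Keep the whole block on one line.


difference() { translate([390, 217, 0]) cube([3360, 121, 2960]); translate([1998, 217, 0]) cube([903, 121, 1990]); }
translate([390, 6086, 0]) cube([3360, 121, 2960]);
translate([390, 338, 0]) cube([121, 5748, 2960]);
translate([3629, 338, 0]) cube([121, 5748, 2960]);


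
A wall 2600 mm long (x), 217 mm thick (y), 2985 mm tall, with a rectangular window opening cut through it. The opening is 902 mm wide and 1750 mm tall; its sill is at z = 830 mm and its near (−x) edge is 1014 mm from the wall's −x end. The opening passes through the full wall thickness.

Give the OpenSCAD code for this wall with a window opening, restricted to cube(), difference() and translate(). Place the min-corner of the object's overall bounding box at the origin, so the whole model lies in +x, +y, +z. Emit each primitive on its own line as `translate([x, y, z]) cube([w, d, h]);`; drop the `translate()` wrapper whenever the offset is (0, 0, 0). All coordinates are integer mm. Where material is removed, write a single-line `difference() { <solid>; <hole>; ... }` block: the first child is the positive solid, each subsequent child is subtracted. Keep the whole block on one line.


difference() { cube([2600, 217, 2985]); translate([1014, 0, 830]) cube([902, 217, 1750]); }


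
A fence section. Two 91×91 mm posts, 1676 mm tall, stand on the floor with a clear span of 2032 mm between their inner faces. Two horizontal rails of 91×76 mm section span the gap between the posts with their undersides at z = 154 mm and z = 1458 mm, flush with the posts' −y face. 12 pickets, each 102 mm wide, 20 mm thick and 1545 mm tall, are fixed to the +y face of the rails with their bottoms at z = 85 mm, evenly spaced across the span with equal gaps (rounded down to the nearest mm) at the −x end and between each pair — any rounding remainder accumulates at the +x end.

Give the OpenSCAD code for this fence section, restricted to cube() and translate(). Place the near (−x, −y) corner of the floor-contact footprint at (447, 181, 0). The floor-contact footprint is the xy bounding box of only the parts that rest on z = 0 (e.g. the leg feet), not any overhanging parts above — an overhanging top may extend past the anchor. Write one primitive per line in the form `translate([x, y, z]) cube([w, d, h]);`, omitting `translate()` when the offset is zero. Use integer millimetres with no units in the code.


translate([447, 181, 0]) cube([91, 91, 1676]);
translate([2570, 181, 0]) cube([91, 91, 1676]);
translate([538, 181, 154]) cube([2032, 91, 76]);
translate([538, 181, 1458]) cube([2032, 91, 76]);
translate([600, 272, 85]) cube([102, 20, 1545]);
translate([764, 272, 85]) cube([102, 20, 1545]);
translate([928, 272, 85]) cube([102, 20, 1545]);
translate([1092, 272, 85]) cube([102, 20, 1545]);
translate([1256, 272, 85]) cube([102, 20, 1545]);
translate([1420, 272, 85]) cube([102, 20, 1545]);
translate([1584, 272, 85]) cube([102, 20, 1545]);
translate([1748, 272, 85]) cube([102, 20, 1545]);
translate([1912, 272, 85]) cube([102, 20, 1545]);
translate([2076, 272, 85]) cube([102, 20, 1545]);
translate([2240, 272, 85]) cube([102, 20, 1545]);
translate([2404, 272, 85]) cube([102, 20, 1545]);


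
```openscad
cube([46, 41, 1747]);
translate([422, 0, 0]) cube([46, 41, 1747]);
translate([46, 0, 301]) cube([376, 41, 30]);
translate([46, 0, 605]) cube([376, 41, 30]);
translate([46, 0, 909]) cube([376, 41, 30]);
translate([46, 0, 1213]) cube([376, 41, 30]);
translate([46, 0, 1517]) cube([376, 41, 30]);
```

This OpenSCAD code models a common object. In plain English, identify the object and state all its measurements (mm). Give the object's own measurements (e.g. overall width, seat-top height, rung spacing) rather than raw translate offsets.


A straight ladder. Two 46×41 mm vertical rails, 1747 mm tall, stand 468 mm apart (outside-to-outside) with their front faces coplanar on the −y side. 5 rungs, each 41 mm deep and 30 mm tall, span between the inner faces of the rails, front faces flush with the rails. The lowest rung's underside is at z = 301 mm and rungs are spaced 304 mm apart (underside to underside).


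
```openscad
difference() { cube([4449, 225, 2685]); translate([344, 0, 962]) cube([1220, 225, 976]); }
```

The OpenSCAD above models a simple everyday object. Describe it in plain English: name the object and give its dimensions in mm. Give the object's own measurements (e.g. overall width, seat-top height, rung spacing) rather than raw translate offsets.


A wall 4449 mm long (x), 225 mm thick (y), 2685 mm tall, with a rectangular window opening cut through it. The opening is 1220 mm wide and 976 mm tall; its sill is at z = 962 mm and its near (−x) edge is 344 mm from the wall's −x end. The opening passes through the full wall thickness.


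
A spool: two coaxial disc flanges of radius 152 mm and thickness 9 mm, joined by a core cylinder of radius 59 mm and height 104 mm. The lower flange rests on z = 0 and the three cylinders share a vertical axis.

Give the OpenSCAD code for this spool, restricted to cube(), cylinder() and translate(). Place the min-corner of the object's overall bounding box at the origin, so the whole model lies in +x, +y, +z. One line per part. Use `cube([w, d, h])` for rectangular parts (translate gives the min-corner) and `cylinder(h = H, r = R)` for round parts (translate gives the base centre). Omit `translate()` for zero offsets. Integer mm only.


translate([152, 152, 0]) cylinder(h = 9, r = 152);
translate([152, 152, 9]) cylinder(h = 104, r = 59);
translate([152, 152, 113]) cylinder(h = 9, r = 152);


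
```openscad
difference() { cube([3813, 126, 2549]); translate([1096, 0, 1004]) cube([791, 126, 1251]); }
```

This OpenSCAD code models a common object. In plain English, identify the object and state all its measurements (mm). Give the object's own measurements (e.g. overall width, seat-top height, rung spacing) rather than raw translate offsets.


A wall 3813 mm long (x), 126 mm thick (y), 2549 mm tall, with a rectangular window opening cut through it. The opening is 791 mm wide and 1251 mm tall; its sill is at z = 1004 mm and its near (−x) edge is 1096 mm from the wall's −x end. The opening passes through the full wall thickness.


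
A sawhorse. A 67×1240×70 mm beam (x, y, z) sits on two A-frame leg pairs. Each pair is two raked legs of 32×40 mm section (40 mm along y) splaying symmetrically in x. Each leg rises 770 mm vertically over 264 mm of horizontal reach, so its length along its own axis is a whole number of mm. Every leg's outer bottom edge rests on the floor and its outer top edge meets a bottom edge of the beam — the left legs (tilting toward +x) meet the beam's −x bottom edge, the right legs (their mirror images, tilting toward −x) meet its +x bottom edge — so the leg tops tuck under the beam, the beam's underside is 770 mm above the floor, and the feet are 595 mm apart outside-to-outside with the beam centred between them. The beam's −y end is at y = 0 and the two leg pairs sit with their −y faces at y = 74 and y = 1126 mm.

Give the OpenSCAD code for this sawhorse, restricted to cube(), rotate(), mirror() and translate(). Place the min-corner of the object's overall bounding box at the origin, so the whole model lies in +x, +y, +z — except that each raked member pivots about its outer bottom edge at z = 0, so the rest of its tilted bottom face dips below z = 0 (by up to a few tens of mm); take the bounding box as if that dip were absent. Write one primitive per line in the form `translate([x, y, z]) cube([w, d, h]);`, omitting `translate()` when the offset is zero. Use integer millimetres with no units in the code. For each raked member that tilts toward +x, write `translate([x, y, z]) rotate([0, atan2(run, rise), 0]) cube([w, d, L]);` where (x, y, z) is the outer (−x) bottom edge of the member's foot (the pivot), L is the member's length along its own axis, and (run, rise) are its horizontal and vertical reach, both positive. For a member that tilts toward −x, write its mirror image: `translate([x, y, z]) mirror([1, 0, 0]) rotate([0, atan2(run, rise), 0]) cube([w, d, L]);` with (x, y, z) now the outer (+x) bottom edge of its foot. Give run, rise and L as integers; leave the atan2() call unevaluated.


// leg length = √(264² + 770²) = 814
// right-leg outer foot x = 2·264 + 67 = 595
// beam min-corner = (264, 0, 770)
translate([264, 0, 770]) cube([67, 1240, 70]);
translate([0, 74, 0]) rotate([0, atan2(264, 770), 0]) cube([32, 40, 814]);
translate([595, 74, 0]) mirror([1, 0, 0]) rotate([0, atan2(264, 770), 0]) cube([32, 40, 814]);
translate([0, 1126, 0]) rotate([0, atan2(264, 770), 0]) cube([32, 40, 814]);
translate([595, 1126, 0]) mirror([1, 0, 0]) rotate([0, atan2(264, 770), 0]) cube([32, 40, 814]);


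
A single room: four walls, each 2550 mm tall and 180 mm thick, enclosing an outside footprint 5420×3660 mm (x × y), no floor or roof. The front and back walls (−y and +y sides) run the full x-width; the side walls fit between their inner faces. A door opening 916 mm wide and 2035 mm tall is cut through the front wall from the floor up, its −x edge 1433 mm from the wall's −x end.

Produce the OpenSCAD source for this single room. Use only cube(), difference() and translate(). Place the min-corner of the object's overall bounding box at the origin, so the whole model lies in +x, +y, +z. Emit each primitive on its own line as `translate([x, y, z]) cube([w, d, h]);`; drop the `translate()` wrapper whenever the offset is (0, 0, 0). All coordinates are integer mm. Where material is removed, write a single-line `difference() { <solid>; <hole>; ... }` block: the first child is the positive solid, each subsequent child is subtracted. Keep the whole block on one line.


difference() { cube([5420, 180, 2550]); translate([1433, 0, 0]) cube([916, 180, 2035]); }
translate([0, 3480, 0]) cube([5420, 180, 2550]);
translate([0, 180, 0]) cube([180, 3300, 2550]);
translate([5240, 180, 0]) cube([180, 3300, 2550]);


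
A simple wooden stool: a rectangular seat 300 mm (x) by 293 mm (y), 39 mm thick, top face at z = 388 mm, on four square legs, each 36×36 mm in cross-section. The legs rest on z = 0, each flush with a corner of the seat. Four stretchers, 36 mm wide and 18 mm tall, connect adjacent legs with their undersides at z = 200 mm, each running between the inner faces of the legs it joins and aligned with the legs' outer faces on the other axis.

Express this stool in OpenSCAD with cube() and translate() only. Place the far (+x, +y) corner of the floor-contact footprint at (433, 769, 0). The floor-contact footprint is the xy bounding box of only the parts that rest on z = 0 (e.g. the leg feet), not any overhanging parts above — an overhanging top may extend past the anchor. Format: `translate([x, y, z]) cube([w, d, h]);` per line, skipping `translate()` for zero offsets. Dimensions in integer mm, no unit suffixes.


// leg_h = 388 - 39 = 349
// stretcher span = 300 - 2*36 = 228
translate([133, 476, 349]) cube([300, 293, 39]);
translate([133, 476, 0]) cube([36, 36, 349]);
translate([397, 476, 0]) cube([36, 36, 349]);
translate([133, 733, 0]) cube([36, 36, 349]);
translate([397, 733, 0]) cube([36, 36, 349]);
translate([169, 476, 200]) cube([228, 36, 18]);
translate([169, 733, 200]) cube([228, 36, 18]);
translate([133, 512, 200]) cube([36, 221, 18]);
translate([397, 512, 200]) cube([36, 221, 18]);


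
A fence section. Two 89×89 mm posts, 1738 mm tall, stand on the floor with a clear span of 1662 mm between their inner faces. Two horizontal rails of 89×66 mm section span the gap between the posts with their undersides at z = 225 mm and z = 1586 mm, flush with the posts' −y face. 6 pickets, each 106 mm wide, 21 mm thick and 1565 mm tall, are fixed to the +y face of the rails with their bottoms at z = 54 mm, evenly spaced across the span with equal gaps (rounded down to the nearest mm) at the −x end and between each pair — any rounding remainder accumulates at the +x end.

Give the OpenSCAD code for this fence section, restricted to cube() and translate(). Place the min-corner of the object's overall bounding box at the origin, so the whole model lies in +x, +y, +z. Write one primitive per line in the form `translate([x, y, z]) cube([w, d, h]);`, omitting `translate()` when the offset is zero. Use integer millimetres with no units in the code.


cube([89, 89, 1738]);
translate([1751, 0, 0]) cube([89, 89, 1738]);
translate([89, 0, 225]) cube([1662, 89, 66]);
translate([89, 0, 1586]) cube([1662, 89, 66]);
translate([235, 89, 54]) cube([106, 21, 1565]);
translate([487, 89, 54]) cube([106, 21, 1565]);
translate([739, 89, 54]) cube([106, 21, 1565]);
translate([991, 89, 54]) cube([106, 21, 1565]);
translate([1243, 89, 54]) cube([106, 21, 1565]);
translate([1495, 89, 54]) cube([106, 21, 1565]);


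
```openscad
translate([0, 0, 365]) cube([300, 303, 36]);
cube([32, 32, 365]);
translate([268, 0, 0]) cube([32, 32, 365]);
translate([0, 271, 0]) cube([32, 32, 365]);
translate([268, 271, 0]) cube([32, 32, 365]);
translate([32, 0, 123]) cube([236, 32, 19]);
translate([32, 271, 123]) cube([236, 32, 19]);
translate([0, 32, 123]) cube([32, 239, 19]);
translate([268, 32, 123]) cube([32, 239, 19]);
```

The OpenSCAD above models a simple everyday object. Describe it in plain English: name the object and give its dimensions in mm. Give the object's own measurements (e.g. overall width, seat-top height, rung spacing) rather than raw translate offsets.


A four-legged stool. The seat is a 300×303×36 mm slab whose top surface is at z = 401 mm; four square legs, each 32×32 mm in cross-section, run from the floor (z = 0) to the underside of the seat, each flush with a corner of the seat. Four stretchers, 32 mm wide and 19 mm tall, connect adjacent legs with their undersides at z = 123 mm, each running between the inner faces of the legs it joins and aligned with the legs' outer faces on the other axis.


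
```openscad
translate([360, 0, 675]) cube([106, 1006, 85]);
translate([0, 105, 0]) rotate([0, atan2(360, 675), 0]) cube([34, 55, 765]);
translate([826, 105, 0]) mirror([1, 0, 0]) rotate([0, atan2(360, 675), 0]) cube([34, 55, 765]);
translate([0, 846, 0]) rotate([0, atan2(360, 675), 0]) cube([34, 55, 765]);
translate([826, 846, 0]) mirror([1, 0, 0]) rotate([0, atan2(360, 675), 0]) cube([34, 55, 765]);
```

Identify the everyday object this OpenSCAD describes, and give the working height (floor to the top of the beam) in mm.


A sawhorse. The overall height is 760 mm.

A beam across two mirrored pairs of raked legs — a sawhorse. The beam's underside is at z = 675 (matching the legs' vertical rise in atan2(360, 675)) and the beam is 85 mm tall, so its top is at 675 + 85 = 760 mm. The raked legs top out at the beam's underside, so that is the highest point.


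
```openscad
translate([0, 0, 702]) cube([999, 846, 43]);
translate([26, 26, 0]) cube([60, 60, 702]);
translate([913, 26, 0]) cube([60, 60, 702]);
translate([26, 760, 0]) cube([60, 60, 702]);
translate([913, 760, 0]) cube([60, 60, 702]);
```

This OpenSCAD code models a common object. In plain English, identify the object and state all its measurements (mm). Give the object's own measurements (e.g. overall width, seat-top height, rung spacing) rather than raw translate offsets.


A rectangular dining table. The top is 999×846×43 mm with its upper surface at z = 745 mm. It stands on four 60×60 mm square legs, each inset 26 mm from the nearest pair of top edges, running from the floor to the underside of the top.


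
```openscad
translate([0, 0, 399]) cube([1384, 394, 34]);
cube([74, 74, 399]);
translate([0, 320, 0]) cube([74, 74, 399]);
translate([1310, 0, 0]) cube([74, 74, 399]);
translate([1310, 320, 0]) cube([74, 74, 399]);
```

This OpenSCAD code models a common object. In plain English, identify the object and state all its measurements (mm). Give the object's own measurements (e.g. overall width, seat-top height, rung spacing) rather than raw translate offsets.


A long wooden bench with a 1384 mm (x) × 394 mm (y) seat, 34 mm thick, its top surface 433 mm above the floor. Four 74 mm square legs at the seat corners, flush with the edges, run from z = 0 to the seat underside.


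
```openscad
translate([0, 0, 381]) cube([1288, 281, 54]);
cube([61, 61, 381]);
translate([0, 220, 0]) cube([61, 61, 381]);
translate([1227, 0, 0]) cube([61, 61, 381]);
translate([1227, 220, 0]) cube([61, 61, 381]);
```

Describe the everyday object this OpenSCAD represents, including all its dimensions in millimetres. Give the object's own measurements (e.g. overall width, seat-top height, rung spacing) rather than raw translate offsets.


A long wooden bench with a 1288 mm (x) × 281 mm (y) seat, 54 mm thick, its top surface 435 mm above the floor. Four 61 mm square legs at the seat corners, flush with the edges, run from z = 0 to the seat underside.


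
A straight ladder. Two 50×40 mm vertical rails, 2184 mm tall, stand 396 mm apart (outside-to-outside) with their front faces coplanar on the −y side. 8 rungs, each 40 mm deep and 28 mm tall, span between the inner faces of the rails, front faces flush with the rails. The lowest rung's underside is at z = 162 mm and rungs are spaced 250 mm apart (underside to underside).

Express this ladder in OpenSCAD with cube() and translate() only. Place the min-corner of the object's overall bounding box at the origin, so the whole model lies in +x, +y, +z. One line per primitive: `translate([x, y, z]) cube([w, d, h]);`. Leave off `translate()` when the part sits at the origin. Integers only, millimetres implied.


cube([50, 40, 2184]);
translate([346, 0, 0]) cube([50, 40, 2184]);
translate([50, 0, 162]) cube([296, 40, 28]);
translate([50, 0, 412]) cube([296, 40, 28]);
translate([50, 0, 662]) cube([296, 40, 28]);
translate([50, 0, 912]) cube([296, 40, 28]);
translate([50, 0, 1162]) cube([296, 40, 28]);
translate([50, 0, 1412]) cube([296, 40, 28]);
translate([50, 0, 1662]) cube([296, 40, 28]);
translate([50, 0, 1912]) cube([296, 40, 28]);


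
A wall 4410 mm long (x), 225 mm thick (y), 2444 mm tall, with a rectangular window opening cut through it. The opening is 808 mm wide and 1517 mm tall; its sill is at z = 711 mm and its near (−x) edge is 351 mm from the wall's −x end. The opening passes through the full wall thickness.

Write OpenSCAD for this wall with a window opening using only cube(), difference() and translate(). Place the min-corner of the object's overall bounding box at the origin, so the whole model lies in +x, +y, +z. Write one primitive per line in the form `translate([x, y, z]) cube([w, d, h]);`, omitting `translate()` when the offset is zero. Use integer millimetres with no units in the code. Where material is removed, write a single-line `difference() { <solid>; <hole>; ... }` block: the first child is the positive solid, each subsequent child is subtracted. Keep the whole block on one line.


difference() { cube([4410, 225, 2444]); translate([351, 0, 711]) cube([808, 225, 1517]); }


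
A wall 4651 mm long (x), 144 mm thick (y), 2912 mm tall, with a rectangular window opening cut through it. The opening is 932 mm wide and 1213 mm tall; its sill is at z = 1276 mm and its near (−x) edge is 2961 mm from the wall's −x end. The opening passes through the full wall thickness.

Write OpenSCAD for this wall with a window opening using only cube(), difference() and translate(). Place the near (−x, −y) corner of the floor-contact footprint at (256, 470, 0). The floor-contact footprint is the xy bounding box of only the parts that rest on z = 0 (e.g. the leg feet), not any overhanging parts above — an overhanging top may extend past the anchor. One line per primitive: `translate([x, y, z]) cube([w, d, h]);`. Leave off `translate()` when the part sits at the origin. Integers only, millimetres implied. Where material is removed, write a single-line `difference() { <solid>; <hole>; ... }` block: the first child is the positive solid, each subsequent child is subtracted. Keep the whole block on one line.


difference() { translate([256, 470, 0]) cube([4651, 144, 2912]); translate([3217, 470, 1276]) cube([932, 144, 1213]); }
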